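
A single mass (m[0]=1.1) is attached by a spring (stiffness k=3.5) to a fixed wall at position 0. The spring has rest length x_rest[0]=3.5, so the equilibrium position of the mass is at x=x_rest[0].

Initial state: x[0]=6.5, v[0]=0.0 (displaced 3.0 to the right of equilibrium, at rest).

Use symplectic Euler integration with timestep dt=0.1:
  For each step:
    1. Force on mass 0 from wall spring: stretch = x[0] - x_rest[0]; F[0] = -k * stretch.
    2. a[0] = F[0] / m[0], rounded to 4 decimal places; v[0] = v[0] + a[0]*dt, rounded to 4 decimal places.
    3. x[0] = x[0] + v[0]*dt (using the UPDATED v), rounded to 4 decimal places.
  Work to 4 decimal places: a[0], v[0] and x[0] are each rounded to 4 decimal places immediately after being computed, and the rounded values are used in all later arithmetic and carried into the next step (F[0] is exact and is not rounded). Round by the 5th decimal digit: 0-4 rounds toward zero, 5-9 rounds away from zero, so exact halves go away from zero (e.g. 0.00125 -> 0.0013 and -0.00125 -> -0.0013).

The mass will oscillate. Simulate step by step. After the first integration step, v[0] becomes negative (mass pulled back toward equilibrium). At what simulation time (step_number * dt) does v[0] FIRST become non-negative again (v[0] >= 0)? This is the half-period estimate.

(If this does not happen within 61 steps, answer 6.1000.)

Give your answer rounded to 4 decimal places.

Step 0: x=[6.5000] v=[0.0000]
Step 1: x=[6.4045] v=[-0.9546]
Step 2: x=[6.2166] v=[-1.8788]
Step 3: x=[5.9423] v=[-2.7432]
Step 4: x=[5.5903] v=[-3.5203]
Step 5: x=[5.1718] v=[-4.1854]
Step 6: x=[4.7001] v=[-4.7173]
Step 7: x=[4.1902] v=[-5.0992]
Step 8: x=[3.6583] v=[-5.3188]
Step 9: x=[3.1214] v=[-5.3692]
Step 10: x=[2.5965] v=[-5.2487]
Step 11: x=[2.1004] v=[-4.9612]
Step 12: x=[1.6488] v=[-4.5159]
Step 13: x=[1.2561] v=[-3.9269]
Step 14: x=[0.9348] v=[-3.2129]
Step 15: x=[0.6951] v=[-2.3967]
Step 16: x=[0.5447] v=[-1.5042]
Step 17: x=[0.4883] v=[-0.5639]
Step 18: x=[0.5277] v=[0.3944]
First v>=0 after going negative at step 18, time=1.8000

Answer: 1.8000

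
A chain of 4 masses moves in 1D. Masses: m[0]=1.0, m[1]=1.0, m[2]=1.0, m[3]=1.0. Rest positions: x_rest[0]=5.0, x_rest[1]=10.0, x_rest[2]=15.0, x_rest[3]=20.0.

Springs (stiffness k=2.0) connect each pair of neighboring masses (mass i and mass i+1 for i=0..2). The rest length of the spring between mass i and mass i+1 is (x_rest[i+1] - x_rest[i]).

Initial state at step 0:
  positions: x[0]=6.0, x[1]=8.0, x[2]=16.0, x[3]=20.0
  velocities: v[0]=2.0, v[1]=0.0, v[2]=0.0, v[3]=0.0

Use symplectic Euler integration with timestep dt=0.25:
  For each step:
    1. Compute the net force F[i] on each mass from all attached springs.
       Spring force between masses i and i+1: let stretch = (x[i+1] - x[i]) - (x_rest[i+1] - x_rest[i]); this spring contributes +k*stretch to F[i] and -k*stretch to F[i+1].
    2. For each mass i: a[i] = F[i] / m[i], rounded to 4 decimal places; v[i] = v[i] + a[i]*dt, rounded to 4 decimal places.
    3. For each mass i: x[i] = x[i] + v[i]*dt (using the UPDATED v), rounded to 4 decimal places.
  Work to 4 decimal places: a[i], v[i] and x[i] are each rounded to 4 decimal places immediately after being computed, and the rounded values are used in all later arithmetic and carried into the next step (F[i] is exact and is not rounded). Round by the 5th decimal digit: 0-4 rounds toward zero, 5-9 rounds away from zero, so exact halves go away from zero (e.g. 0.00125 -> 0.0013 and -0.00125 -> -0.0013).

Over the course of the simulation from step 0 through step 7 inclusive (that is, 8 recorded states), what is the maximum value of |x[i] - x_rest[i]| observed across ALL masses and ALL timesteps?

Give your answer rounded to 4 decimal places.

Step 0: x=[6.0000 8.0000 16.0000 20.0000] v=[2.0000 0.0000 0.0000 0.0000]
Step 1: x=[6.1250 8.7500 15.5000 20.1250] v=[0.5000 3.0000 -2.0000 0.5000]
Step 2: x=[5.9531 10.0156 14.7344 20.2969] v=[-0.6875 5.0625 -3.0625 0.6875]
Step 3: x=[5.6640 11.3633 14.0742 20.3985] v=[-1.1563 5.3907 -2.6407 0.4063]
Step 4: x=[5.4623 12.3374 13.8657 20.3345] v=[-0.8067 3.8965 -0.8340 -0.2559]
Step 5: x=[5.4950 12.6432 14.2748 20.0869] v=[0.1309 1.2231 1.6363 -0.9903]
Step 6: x=[5.7963 12.2594 15.2065 19.7378] v=[1.2050 -1.5352 3.7266 -1.3964]
Step 7: x=[6.2805 11.4361 16.3362 19.4473] v=[1.9366 -3.2932 4.5187 -1.1621]
Max displacement = 2.6432

Answer: 2.6432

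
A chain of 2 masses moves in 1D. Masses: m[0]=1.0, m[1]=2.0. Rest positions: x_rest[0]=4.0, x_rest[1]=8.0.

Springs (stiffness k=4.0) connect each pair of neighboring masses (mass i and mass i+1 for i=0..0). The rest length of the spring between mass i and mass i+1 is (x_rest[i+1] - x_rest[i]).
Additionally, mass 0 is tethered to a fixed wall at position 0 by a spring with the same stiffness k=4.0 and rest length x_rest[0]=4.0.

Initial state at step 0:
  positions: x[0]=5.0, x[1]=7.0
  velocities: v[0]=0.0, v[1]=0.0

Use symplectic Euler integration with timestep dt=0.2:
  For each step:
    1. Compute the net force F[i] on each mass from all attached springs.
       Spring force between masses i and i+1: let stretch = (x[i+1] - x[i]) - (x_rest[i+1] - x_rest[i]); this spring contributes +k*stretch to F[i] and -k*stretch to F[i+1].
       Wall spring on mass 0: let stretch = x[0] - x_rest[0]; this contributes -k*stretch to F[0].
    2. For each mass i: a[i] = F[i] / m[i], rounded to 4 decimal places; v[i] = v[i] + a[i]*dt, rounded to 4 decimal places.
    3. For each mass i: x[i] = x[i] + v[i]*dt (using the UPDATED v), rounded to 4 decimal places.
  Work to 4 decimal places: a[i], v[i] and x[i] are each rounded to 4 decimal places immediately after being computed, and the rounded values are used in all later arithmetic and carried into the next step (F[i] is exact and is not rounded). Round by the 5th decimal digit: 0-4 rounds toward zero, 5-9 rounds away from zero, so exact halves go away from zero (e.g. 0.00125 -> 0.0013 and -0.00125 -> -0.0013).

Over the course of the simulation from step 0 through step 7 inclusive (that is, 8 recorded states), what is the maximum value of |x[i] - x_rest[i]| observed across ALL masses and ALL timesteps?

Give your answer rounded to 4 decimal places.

Answer: 1.5565

Derivation:
Step 0: x=[5.0000 7.0000] v=[0.0000 0.0000]
Step 1: x=[4.5200 7.1600] v=[-2.4000 0.8000]
Step 2: x=[3.7392 7.4288] v=[-3.9040 1.3440]
Step 3: x=[2.9505 7.7224] v=[-3.9437 1.4682]
Step 4: x=[2.4532 7.9543] v=[-2.4866 1.1594]
Step 5: x=[2.4435 8.0661] v=[-0.0483 0.5590]
Step 6: x=[2.9425 8.0481] v=[2.4950 -0.0900]
Step 7: x=[3.7876 7.9417] v=[4.2255 -0.5322]
Max displacement = 1.5565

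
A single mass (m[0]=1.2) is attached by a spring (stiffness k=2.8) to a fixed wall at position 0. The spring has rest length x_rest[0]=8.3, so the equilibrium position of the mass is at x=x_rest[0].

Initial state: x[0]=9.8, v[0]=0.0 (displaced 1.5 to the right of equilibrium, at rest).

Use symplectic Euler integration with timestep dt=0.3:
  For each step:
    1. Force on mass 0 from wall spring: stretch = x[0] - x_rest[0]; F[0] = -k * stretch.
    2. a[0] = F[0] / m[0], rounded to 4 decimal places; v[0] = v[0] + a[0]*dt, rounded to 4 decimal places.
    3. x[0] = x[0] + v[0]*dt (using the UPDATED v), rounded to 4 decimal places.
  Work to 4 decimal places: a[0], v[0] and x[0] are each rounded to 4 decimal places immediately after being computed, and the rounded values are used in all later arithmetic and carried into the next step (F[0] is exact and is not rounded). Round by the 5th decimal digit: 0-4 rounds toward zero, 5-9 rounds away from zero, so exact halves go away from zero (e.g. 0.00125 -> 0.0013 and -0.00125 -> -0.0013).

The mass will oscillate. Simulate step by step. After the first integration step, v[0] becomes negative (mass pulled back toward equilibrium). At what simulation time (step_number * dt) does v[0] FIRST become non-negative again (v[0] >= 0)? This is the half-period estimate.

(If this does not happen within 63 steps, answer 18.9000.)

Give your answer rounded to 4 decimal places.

Answer: 2.1000

Derivation:
Step 0: x=[9.8000] v=[0.0000]
Step 1: x=[9.4850] v=[-1.0500]
Step 2: x=[8.9212] v=[-1.8795]
Step 3: x=[8.2269] v=[-2.3144]
Step 4: x=[7.5479] v=[-2.2632]
Step 5: x=[7.0269] v=[-1.7367]
Step 6: x=[6.7733] v=[-0.8455]
Step 7: x=[6.8403] v=[0.2232]
First v>=0 after going negative at step 7, time=2.1000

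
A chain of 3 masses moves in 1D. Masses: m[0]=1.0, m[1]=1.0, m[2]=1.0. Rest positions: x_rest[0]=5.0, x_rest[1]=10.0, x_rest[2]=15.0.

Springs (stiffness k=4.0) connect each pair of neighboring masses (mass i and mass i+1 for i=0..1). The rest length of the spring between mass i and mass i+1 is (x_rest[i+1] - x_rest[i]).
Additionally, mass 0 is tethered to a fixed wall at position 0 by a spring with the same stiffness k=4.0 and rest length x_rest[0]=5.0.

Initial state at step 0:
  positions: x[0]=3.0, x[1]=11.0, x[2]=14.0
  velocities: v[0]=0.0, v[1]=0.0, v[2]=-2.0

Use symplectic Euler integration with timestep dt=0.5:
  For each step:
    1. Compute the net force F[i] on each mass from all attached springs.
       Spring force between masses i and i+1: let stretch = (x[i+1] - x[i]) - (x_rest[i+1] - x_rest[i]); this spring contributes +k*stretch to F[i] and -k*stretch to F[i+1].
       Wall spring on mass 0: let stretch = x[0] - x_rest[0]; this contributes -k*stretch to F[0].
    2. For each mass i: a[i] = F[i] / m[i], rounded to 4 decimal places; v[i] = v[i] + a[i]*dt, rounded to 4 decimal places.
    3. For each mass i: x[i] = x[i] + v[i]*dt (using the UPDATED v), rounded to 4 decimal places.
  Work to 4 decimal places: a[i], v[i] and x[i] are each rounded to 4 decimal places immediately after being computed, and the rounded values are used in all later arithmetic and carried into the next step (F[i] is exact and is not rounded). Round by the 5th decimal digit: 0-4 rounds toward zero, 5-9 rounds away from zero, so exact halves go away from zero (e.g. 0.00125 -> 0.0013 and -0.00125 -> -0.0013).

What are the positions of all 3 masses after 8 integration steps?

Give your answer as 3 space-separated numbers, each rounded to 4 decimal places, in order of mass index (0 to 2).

Step 0: x=[3.0000 11.0000 14.0000] v=[0.0000 0.0000 -2.0000]
Step 1: x=[8.0000 6.0000 15.0000] v=[10.0000 -10.0000 2.0000]
Step 2: x=[3.0000 12.0000 12.0000] v=[-10.0000 12.0000 -6.0000]
Step 3: x=[4.0000 9.0000 14.0000] v=[2.0000 -6.0000 4.0000]
Step 4: x=[6.0000 6.0000 16.0000] v=[4.0000 -6.0000 4.0000]
Step 5: x=[2.0000 13.0000 13.0000] v=[-8.0000 14.0000 -6.0000]
Step 6: x=[7.0000 9.0000 15.0000] v=[10.0000 -8.0000 4.0000]
Step 7: x=[7.0000 9.0000 16.0000] v=[0.0000 0.0000 2.0000]
Step 8: x=[2.0000 14.0000 15.0000] v=[-10.0000 10.0000 -2.0000]

Answer: 2.0000 14.0000 15.0000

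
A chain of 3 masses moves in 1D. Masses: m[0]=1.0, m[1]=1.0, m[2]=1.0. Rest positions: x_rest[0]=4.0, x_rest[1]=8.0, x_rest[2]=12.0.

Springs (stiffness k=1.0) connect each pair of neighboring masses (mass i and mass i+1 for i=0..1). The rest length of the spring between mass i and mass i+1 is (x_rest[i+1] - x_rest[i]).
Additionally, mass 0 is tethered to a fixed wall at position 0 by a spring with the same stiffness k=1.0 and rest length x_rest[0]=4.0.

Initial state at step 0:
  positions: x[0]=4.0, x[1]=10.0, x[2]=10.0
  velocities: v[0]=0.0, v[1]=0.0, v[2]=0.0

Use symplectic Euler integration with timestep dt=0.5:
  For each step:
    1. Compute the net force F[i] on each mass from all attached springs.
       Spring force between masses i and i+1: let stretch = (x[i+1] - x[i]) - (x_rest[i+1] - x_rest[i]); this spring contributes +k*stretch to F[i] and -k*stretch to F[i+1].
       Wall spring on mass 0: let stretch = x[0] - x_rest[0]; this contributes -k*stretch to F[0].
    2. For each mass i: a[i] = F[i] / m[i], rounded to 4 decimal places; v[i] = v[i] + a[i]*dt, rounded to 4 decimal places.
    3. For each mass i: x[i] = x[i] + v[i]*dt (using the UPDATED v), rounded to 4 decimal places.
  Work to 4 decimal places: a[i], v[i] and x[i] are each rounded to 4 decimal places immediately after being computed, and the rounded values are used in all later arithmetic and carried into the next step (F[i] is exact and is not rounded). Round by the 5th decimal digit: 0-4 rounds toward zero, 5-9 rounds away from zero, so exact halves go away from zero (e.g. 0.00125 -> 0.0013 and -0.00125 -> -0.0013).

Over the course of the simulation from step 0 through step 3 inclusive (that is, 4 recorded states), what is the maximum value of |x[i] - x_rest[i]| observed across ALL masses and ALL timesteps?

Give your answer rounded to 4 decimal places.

Step 0: x=[4.0000 10.0000 10.0000] v=[0.0000 0.0000 0.0000]
Step 1: x=[4.5000 8.5000 11.0000] v=[1.0000 -3.0000 2.0000]
Step 2: x=[4.8750 6.6250 12.3750] v=[0.7500 -3.7500 2.7500]
Step 3: x=[4.4688 5.7500 13.3125] v=[-0.8125 -1.7500 1.8750]
Max displacement = 2.2500

Answer: 2.2500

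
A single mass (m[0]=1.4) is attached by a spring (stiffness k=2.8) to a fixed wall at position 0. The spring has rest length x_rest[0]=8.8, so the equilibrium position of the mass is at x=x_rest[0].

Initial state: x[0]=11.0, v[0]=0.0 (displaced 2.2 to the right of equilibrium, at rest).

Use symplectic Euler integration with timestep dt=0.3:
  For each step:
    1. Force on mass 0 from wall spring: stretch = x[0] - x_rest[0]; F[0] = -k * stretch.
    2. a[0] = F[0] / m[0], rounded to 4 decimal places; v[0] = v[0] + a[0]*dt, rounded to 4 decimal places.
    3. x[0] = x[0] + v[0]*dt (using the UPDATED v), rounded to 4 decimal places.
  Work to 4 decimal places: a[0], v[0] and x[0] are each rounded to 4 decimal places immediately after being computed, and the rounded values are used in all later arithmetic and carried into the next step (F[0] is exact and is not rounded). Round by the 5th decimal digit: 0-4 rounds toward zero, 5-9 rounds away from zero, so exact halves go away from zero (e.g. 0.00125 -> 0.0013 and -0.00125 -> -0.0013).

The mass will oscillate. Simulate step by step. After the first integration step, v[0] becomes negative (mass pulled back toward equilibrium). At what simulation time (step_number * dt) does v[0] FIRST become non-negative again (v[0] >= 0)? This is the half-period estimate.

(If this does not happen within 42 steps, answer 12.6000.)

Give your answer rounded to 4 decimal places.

Answer: 2.4000

Derivation:
Step 0: x=[11.0000] v=[0.0000]
Step 1: x=[10.6040] v=[-1.3200]
Step 2: x=[9.8833] v=[-2.4024]
Step 3: x=[8.9676] v=[-3.0524]
Step 4: x=[8.0217] v=[-3.1530]
Step 5: x=[7.2159] v=[-2.6860]
Step 6: x=[6.6953] v=[-1.7355]
Step 7: x=[6.5535] v=[-0.4727]
Step 8: x=[6.8161] v=[0.8752]
First v>=0 after going negative at step 8, time=2.4000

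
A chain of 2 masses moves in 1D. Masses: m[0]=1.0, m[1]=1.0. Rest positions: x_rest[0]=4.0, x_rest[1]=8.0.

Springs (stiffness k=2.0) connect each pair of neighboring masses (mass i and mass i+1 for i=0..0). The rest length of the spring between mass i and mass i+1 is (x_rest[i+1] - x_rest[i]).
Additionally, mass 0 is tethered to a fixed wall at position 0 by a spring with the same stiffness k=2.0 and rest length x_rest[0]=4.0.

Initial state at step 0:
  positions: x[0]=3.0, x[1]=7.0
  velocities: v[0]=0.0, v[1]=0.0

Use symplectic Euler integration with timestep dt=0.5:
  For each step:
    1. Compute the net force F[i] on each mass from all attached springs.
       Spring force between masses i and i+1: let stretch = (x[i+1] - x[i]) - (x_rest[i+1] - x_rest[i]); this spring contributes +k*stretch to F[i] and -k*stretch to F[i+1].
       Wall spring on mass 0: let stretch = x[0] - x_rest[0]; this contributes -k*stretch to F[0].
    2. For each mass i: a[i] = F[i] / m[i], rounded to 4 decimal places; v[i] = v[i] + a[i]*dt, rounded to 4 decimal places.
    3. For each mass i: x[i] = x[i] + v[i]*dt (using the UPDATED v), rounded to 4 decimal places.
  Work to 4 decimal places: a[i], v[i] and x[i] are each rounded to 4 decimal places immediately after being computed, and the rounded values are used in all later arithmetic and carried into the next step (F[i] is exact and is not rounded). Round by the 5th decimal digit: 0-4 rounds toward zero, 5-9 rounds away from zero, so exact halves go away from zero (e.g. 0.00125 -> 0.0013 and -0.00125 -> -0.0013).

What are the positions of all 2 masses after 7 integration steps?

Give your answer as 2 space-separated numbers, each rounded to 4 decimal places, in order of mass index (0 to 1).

Answer: 5.0548 8.9844

Derivation:
Step 0: x=[3.0000 7.0000] v=[0.0000 0.0000]
Step 1: x=[3.5000 7.0000] v=[1.0000 0.0000]
Step 2: x=[4.0000 7.2500] v=[1.0000 0.5000]
Step 3: x=[4.1250 7.8750] v=[0.2500 1.2500]
Step 4: x=[4.0625 8.6250] v=[-0.1250 1.5000]
Step 5: x=[4.2500 9.0938] v=[0.3750 0.9375]
Step 6: x=[4.7344 9.1407] v=[0.9688 0.0937]
Step 7: x=[5.0548 8.9844] v=[0.6407 -0.3126]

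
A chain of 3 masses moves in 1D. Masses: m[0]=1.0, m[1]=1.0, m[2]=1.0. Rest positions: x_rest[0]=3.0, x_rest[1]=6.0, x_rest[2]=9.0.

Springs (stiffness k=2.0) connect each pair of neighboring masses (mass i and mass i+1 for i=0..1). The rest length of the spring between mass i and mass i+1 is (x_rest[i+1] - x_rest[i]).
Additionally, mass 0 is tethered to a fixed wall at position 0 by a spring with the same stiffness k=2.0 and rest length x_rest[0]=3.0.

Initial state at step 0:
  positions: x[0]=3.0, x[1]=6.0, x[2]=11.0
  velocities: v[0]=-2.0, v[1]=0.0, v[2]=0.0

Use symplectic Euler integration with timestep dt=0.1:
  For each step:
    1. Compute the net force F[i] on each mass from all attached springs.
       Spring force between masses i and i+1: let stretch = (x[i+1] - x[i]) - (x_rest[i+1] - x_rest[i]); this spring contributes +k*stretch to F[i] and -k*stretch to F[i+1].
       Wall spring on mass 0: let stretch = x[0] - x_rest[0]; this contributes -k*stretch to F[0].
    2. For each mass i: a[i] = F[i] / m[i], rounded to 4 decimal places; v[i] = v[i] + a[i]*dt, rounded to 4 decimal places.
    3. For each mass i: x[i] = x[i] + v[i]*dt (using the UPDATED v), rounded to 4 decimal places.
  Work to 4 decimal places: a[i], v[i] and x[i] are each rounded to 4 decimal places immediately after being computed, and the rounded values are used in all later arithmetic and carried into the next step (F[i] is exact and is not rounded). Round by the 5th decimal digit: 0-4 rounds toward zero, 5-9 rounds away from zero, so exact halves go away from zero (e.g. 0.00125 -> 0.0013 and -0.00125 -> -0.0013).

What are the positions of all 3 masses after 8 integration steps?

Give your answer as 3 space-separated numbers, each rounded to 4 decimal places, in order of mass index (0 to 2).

Answer: 2.1123 6.7358 9.8435

Derivation:
Step 0: x=[3.0000 6.0000 11.0000] v=[-2.0000 0.0000 0.0000]
Step 1: x=[2.8000 6.0400 10.9600] v=[-2.0000 0.4000 -0.4000]
Step 2: x=[2.6088 6.1136 10.8816] v=[-1.9120 0.7360 -0.7840]
Step 3: x=[2.4355 6.2125 10.7678] v=[-1.7328 0.9886 -1.1376]
Step 4: x=[2.2891 6.3269 10.6229] v=[-1.4645 1.1443 -1.4487]
Step 5: x=[2.1776 6.4465 10.4521] v=[-1.1148 1.1959 -1.7079]
Step 6: x=[2.1080 6.5608 10.2612] v=[-0.6965 1.1432 -1.9090]
Step 7: x=[2.0853 6.6601 10.0563] v=[-0.2275 0.9927 -2.0491]
Step 8: x=[2.1123 6.7358 9.8435] v=[0.2704 0.7570 -2.1283]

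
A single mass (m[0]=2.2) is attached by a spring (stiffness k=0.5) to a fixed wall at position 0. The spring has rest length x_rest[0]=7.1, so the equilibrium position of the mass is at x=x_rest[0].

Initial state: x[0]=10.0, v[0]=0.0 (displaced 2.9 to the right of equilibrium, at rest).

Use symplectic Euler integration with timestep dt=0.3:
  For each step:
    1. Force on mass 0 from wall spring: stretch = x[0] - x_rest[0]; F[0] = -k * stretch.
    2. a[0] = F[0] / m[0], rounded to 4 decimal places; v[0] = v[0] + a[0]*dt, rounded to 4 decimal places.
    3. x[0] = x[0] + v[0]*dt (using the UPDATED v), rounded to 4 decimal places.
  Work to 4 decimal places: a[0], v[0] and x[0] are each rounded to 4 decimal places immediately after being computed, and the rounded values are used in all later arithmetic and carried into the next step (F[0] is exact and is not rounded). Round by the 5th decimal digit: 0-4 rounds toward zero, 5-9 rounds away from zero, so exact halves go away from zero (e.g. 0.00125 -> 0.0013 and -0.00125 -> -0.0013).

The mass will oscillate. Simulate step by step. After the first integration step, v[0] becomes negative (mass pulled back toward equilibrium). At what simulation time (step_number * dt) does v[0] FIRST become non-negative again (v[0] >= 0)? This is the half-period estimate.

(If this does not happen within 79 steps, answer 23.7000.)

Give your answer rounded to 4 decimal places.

Answer: 6.6000

Derivation:
Step 0: x=[10.0000] v=[0.0000]
Step 1: x=[9.9407] v=[-0.1977]
Step 2: x=[9.8233] v=[-0.3914]
Step 3: x=[9.6502] v=[-0.5771]
Step 4: x=[9.4249] v=[-0.7510]
Step 5: x=[9.1521] v=[-0.9095]
Step 6: x=[8.8373] v=[-1.0494]
Step 7: x=[8.4870] v=[-1.1678]
Step 8: x=[8.1083] v=[-1.2624]
Step 9: x=[7.7089] v=[-1.3312]
Step 10: x=[7.2971] v=[-1.3727]
Step 11: x=[6.8813] v=[-1.3861]
Step 12: x=[6.4699] v=[-1.3712]
Step 13: x=[6.0714] v=[-1.3282]
Step 14: x=[5.6940] v=[-1.2581]
Step 15: x=[5.3453] v=[-1.1623]
Step 16: x=[5.0325] v=[-1.0427]
Step 17: x=[4.7620] v=[-0.9017]
Step 18: x=[4.5393] v=[-0.7423]
Step 19: x=[4.3690] v=[-0.5677]
Step 20: x=[4.2546] v=[-0.3815]
Step 21: x=[4.1984] v=[-0.1875]
Step 22: x=[4.2015] v=[0.0104]
First v>=0 after going negative at step 22, time=6.6000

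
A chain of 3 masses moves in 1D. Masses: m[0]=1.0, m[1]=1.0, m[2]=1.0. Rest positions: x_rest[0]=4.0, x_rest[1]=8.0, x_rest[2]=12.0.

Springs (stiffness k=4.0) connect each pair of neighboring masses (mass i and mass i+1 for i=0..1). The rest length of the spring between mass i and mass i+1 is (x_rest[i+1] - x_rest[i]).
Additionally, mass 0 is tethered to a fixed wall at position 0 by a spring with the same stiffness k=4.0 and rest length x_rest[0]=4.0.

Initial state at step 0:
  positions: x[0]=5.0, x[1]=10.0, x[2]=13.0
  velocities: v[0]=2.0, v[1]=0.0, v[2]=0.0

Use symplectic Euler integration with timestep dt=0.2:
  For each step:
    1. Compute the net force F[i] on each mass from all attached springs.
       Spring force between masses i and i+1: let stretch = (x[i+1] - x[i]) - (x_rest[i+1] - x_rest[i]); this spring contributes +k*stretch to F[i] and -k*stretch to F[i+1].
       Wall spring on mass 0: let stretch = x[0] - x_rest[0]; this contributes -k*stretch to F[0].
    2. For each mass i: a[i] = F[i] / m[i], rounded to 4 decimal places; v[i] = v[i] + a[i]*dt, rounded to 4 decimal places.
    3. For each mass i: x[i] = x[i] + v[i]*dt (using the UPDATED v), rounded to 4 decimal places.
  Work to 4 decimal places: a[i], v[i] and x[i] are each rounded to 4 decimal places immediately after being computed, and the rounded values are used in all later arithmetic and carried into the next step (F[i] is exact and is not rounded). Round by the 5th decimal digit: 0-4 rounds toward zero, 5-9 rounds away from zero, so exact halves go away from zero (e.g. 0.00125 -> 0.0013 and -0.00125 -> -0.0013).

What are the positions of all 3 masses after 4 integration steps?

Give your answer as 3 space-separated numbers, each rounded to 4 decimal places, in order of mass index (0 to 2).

Answer: 5.0727 8.7379 13.7155

Derivation:
Step 0: x=[5.0000 10.0000 13.0000] v=[2.0000 0.0000 0.0000]
Step 1: x=[5.4000 9.6800 13.1600] v=[2.0000 -1.6000 0.8000]
Step 2: x=[5.6208 9.2320 13.4032] v=[1.1040 -2.2400 1.2160]
Step 3: x=[5.5201 8.8736 13.6190] v=[-0.5037 -1.7920 1.0790]
Step 4: x=[5.0727 8.7379 13.7155] v=[-2.2370 -0.6785 0.4827]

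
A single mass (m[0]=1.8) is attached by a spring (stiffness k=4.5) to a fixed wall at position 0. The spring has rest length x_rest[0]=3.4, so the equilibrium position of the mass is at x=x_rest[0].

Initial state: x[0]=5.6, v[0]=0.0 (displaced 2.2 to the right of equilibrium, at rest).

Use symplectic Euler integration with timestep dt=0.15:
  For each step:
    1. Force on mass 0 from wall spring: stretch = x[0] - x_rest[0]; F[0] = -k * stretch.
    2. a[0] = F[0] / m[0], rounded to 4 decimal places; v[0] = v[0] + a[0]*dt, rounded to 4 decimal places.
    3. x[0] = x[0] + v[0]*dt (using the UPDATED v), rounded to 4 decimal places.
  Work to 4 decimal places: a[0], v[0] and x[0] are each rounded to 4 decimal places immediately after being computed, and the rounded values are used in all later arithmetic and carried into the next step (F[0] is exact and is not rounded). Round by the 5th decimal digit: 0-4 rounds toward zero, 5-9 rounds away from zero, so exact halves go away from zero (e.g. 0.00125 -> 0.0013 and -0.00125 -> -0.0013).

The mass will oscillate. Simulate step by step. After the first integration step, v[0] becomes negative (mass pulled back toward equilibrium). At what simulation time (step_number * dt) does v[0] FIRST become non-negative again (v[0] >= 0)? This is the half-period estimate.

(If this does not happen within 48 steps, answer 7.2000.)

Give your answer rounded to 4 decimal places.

Step 0: x=[5.6000] v=[0.0000]
Step 1: x=[5.4763] v=[-0.8250]
Step 2: x=[5.2358] v=[-1.6036]
Step 3: x=[4.8920] v=[-2.2920]
Step 4: x=[4.4643] v=[-2.8515]
Step 5: x=[3.9767] v=[-3.2506]
Step 6: x=[3.4567] v=[-3.4669]
Step 7: x=[2.9335] v=[-3.4882]
Step 8: x=[2.4365] v=[-3.3133]
Step 9: x=[1.9937] v=[-2.9520]
Step 10: x=[1.6300] v=[-2.4246]
Step 11: x=[1.3659] v=[-1.7609]
Step 12: x=[1.2162] v=[-0.9981]
Step 13: x=[1.1893] v=[-0.1792]
Step 14: x=[1.2868] v=[0.6498]
First v>=0 after going negative at step 14, time=2.1000

Answer: 2.1000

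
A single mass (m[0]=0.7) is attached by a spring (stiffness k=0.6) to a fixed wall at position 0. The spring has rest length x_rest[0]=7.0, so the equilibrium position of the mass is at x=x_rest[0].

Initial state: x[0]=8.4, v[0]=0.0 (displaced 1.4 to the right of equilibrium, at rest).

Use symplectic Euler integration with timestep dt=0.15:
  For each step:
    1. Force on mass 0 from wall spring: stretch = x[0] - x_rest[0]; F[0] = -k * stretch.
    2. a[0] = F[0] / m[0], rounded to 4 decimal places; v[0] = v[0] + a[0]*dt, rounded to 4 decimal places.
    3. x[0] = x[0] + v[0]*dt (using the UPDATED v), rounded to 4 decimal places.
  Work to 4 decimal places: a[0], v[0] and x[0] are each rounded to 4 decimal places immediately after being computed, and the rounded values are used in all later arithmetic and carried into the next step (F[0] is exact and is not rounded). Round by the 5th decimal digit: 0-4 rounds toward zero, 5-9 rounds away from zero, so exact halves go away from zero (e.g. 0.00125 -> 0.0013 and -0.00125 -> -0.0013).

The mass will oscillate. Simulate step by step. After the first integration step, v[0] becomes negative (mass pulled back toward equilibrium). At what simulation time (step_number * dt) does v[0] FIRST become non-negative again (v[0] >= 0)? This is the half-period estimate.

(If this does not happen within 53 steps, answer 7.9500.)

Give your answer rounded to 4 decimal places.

Answer: 3.4500

Derivation:
Step 0: x=[8.4000] v=[0.0000]
Step 1: x=[8.3730] v=[-0.1800]
Step 2: x=[8.3195] v=[-0.3565]
Step 3: x=[8.2406] v=[-0.5262]
Step 4: x=[8.1377] v=[-0.6857]
Step 5: x=[8.0129] v=[-0.8320]
Step 6: x=[7.8686] v=[-0.9622]
Step 7: x=[7.7075] v=[-1.0739]
Step 8: x=[7.5328] v=[-1.1649]
Step 9: x=[7.3478] v=[-1.2334]
Step 10: x=[7.1561] v=[-1.2781]
Step 11: x=[6.9614] v=[-1.2982]
Step 12: x=[6.7674] v=[-1.2932]
Step 13: x=[6.5779] v=[-1.2633]
Step 14: x=[6.3966] v=[-1.2090]
Step 15: x=[6.2269] v=[-1.1314]
Step 16: x=[6.0721] v=[-1.0320]
Step 17: x=[5.9352] v=[-0.9127]
Step 18: x=[5.8188] v=[-0.7758]
Step 19: x=[5.7252] v=[-0.6239]
Step 20: x=[5.6562] v=[-0.4600]
Step 21: x=[5.6131] v=[-0.2872]
Step 22: x=[5.5968] v=[-0.1089]
Step 23: x=[5.6075] v=[0.0715]
First v>=0 after going negative at step 23, time=3.4500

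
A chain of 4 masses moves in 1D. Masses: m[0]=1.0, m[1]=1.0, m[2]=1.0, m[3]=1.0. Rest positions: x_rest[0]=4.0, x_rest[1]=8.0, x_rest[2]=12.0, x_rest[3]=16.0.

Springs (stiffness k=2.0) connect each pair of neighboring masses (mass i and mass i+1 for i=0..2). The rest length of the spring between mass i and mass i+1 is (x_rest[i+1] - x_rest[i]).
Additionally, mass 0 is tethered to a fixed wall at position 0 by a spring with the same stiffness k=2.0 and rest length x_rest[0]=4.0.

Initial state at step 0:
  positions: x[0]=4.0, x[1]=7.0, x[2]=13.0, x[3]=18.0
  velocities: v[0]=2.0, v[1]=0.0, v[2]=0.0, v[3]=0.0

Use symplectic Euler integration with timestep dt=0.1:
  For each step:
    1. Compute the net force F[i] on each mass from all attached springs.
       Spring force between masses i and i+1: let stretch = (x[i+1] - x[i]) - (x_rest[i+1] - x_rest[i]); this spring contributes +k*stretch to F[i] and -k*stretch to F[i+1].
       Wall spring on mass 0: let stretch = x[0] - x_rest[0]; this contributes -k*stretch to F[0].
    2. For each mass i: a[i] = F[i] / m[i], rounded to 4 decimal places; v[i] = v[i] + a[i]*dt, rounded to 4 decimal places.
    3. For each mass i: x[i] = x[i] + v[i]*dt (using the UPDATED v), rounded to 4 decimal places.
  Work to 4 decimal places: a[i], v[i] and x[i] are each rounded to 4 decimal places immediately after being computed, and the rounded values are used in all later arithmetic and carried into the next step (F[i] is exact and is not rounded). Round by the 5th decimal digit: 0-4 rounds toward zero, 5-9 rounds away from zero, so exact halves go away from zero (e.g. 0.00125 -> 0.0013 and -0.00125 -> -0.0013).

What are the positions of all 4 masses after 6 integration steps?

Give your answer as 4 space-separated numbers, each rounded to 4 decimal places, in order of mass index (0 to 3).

Answer: 4.6500 8.1751 12.6858 17.5826

Derivation:
Step 0: x=[4.0000 7.0000 13.0000 18.0000] v=[2.0000 0.0000 0.0000 0.0000]
Step 1: x=[4.1800 7.0600 12.9800 17.9800] v=[1.8000 0.6000 -0.2000 -0.2000]
Step 2: x=[4.3340 7.1808 12.9416 17.9400] v=[1.5400 1.2080 -0.3840 -0.4000]
Step 3: x=[4.4583 7.3599 12.8880 17.8800] v=[1.2426 1.7908 -0.5365 -0.5997]
Step 4: x=[4.5514 7.5915 12.8236 17.8002] v=[0.9313 2.3161 -0.6437 -0.7981]
Step 5: x=[4.6143 7.8670 12.7541 17.7009] v=[0.6290 2.7545 -0.6948 -0.9934]
Step 6: x=[4.6500 8.1751 12.6858 17.5826] v=[0.3567 3.0814 -0.6829 -1.1828]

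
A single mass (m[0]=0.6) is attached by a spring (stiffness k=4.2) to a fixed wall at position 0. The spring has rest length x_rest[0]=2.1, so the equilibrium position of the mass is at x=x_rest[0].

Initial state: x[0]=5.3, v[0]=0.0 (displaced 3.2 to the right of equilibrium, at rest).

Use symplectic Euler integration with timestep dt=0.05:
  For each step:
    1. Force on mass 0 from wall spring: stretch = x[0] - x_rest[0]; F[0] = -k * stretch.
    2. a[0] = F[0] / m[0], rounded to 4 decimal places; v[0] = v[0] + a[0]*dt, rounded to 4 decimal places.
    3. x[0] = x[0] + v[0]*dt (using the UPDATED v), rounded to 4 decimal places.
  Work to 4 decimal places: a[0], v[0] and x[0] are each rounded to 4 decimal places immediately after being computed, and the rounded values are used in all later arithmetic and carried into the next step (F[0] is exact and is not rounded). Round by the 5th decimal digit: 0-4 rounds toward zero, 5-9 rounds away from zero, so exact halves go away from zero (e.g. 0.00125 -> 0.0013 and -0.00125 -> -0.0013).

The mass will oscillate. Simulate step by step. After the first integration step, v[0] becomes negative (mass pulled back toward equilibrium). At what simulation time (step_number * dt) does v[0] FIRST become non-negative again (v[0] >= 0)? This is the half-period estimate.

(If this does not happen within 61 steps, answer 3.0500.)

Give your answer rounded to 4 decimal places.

Step 0: x=[5.3000] v=[0.0000]
Step 1: x=[5.2440] v=[-1.1200]
Step 2: x=[5.1330] v=[-2.2204]
Step 3: x=[4.9689] v=[-3.2820]
Step 4: x=[4.7546] v=[-4.2861]
Step 5: x=[4.4938] v=[-5.2152]
Step 6: x=[4.1912] v=[-6.0530]
Step 7: x=[3.8520] v=[-6.7849]
Step 8: x=[3.4821] v=[-7.3981]
Step 9: x=[3.0880] v=[-7.8818]
Step 10: x=[2.6766] v=[-8.2276]
Step 11: x=[2.2551] v=[-8.4294]
Step 12: x=[1.8309] v=[-8.4837]
Step 13: x=[1.4114] v=[-8.3895]
Step 14: x=[1.0040] v=[-8.1485]
Step 15: x=[0.6158] v=[-7.7649]
Step 16: x=[0.2535] v=[-7.2454]
Step 17: x=[-0.0765] v=[-6.5991]
Step 18: x=[-0.3684] v=[-5.8373]
Step 19: x=[-0.6171] v=[-4.9734]
Step 20: x=[-0.8182] v=[-4.0224]
Step 21: x=[-0.9683] v=[-3.0010]
Step 22: x=[-1.0647] v=[-1.9271]
Step 23: x=[-1.1057] v=[-0.8195]
Step 24: x=[-1.0906] v=[0.3025]
First v>=0 after going negative at step 24, time=1.2000

Answer: 1.2000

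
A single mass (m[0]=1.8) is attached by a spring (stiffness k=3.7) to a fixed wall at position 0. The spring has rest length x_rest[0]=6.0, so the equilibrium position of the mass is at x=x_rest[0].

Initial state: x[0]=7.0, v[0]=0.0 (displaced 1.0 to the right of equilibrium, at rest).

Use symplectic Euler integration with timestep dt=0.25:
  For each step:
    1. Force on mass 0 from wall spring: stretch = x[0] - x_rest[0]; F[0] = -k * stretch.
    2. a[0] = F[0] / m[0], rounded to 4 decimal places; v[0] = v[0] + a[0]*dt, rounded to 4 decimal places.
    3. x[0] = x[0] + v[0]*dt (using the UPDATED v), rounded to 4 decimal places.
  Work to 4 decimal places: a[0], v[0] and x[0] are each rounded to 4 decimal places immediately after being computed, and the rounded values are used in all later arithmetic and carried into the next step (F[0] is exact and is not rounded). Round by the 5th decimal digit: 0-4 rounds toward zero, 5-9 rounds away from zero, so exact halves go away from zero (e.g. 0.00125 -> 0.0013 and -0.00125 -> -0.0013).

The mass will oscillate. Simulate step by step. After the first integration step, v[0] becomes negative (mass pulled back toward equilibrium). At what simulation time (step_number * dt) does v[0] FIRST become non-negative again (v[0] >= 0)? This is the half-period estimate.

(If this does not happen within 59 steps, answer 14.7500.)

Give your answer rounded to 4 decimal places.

Answer: 2.2500

Derivation:
Step 0: x=[7.0000] v=[0.0000]
Step 1: x=[6.8715] v=[-0.5139]
Step 2: x=[6.6311] v=[-0.9618]
Step 3: x=[6.3096] v=[-1.2861]
Step 4: x=[5.9483] v=[-1.4452]
Step 5: x=[5.5937] v=[-1.4186]
Step 6: x=[5.2913] v=[-1.2098]
Step 7: x=[5.0799] v=[-0.8456]
Step 8: x=[4.9867] v=[-0.3728]
Step 9: x=[5.0237] v=[0.1479]
First v>=0 after going negative at step 9, time=2.2500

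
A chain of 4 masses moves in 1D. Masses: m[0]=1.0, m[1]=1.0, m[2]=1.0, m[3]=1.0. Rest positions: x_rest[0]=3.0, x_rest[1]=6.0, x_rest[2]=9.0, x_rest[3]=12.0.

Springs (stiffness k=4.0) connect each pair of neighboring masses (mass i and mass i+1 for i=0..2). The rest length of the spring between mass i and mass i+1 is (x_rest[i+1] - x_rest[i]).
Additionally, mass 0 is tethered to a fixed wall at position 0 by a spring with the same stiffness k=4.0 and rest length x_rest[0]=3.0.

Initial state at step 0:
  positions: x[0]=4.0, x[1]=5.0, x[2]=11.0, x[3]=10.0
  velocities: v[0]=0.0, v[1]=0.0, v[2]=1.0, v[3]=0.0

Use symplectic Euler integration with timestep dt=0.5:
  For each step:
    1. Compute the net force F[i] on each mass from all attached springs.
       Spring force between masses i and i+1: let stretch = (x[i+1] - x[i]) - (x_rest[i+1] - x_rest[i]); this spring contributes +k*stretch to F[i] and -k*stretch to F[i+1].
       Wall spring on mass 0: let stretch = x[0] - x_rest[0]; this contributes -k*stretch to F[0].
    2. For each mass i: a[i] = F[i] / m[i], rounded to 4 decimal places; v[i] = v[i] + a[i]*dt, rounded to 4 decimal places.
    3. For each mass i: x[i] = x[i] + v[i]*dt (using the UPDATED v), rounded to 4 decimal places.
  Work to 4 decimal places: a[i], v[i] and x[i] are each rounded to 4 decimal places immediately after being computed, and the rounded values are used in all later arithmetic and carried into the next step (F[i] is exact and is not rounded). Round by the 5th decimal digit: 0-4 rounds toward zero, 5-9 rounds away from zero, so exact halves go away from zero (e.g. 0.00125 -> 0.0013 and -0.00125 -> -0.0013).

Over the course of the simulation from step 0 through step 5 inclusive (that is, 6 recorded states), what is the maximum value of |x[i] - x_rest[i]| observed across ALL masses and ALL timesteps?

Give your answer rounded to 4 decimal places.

Answer: 5.5000

Derivation:
Step 0: x=[4.0000 5.0000 11.0000 10.0000] v=[0.0000 0.0000 1.0000 0.0000]
Step 1: x=[1.0000 10.0000 4.5000 14.0000] v=[-6.0000 10.0000 -13.0000 8.0000]
Step 2: x=[6.0000 0.5000 13.0000 11.5000] v=[10.0000 -19.0000 17.0000 -5.0000]
Step 3: x=[-0.5000 9.0000 7.5000 13.5000] v=[-13.0000 17.0000 -11.0000 4.0000]
Step 4: x=[3.0000 6.5000 9.5000 12.5000] v=[7.0000 -5.0000 4.0000 -2.0000]
Step 5: x=[7.0000 3.5000 11.5000 11.5000] v=[8.0000 -6.0000 4.0000 -2.0000]
Max displacement = 5.5000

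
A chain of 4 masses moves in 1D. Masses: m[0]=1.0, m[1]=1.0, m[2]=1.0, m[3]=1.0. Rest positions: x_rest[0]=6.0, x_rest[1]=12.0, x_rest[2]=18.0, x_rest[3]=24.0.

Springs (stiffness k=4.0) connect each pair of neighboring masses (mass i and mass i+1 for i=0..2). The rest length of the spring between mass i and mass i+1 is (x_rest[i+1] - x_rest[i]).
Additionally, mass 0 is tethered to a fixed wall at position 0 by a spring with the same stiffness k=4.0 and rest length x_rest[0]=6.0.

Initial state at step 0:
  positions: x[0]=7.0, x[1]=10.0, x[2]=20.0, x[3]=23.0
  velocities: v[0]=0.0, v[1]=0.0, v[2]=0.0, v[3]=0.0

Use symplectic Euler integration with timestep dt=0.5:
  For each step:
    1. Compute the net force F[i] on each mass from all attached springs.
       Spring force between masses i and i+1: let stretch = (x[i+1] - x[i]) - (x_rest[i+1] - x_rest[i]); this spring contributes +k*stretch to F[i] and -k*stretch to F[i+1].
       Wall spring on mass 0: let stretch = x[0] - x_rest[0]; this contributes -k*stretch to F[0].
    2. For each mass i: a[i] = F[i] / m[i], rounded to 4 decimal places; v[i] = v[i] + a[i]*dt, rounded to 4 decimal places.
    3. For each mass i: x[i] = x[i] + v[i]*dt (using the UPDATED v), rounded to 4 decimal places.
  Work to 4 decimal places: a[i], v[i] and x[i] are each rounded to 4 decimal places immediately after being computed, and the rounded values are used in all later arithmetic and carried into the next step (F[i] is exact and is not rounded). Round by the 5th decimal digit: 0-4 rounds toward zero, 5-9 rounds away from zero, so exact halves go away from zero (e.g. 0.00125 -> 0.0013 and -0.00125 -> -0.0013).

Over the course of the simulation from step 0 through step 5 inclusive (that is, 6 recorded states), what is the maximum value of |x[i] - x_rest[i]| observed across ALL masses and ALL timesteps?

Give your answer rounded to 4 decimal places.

Step 0: x=[7.0000 10.0000 20.0000 23.0000] v=[0.0000 0.0000 0.0000 0.0000]
Step 1: x=[3.0000 17.0000 13.0000 26.0000] v=[-8.0000 14.0000 -14.0000 6.0000]
Step 2: x=[10.0000 6.0000 23.0000 22.0000] v=[14.0000 -22.0000 20.0000 -8.0000]
Step 3: x=[3.0000 16.0000 15.0000 25.0000] v=[-14.0000 20.0000 -16.0000 6.0000]
Step 4: x=[6.0000 12.0000 18.0000 24.0000] v=[6.0000 -8.0000 6.0000 -2.0000]
Step 5: x=[9.0000 8.0000 21.0000 23.0000] v=[6.0000 -8.0000 6.0000 -2.0000]
Max displacement = 6.0000

Answer: 6.0000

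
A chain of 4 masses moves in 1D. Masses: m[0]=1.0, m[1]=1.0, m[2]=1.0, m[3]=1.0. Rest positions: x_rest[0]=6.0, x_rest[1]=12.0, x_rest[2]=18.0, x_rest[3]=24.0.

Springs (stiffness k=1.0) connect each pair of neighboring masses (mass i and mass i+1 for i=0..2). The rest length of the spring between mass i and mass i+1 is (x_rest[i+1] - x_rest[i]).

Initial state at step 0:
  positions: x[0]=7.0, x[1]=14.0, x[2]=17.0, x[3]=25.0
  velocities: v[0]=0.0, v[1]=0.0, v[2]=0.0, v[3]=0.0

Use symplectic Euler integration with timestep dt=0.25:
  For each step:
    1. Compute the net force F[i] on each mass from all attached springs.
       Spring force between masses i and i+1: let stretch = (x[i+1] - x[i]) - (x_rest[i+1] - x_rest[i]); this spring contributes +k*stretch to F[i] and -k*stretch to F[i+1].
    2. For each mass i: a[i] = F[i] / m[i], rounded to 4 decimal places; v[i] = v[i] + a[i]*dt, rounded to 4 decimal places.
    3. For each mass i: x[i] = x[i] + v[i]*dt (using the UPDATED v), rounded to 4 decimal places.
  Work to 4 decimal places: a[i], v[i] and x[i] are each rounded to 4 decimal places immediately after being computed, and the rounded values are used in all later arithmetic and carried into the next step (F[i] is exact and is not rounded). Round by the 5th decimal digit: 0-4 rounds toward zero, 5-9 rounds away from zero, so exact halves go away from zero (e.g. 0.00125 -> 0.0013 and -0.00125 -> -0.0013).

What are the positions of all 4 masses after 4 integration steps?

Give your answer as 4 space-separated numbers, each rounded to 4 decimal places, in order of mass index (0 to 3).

Answer: 7.3635 12.2392 19.2754 24.1221

Derivation:
Step 0: x=[7.0000 14.0000 17.0000 25.0000] v=[0.0000 0.0000 0.0000 0.0000]
Step 1: x=[7.0625 13.7500 17.3125 24.8750] v=[0.2500 -1.0000 1.2500 -0.5000]
Step 2: x=[7.1680 13.3047 17.8750 24.6524] v=[0.4219 -1.7813 2.2500 -0.8906]
Step 3: x=[7.2820 12.7615 18.5755 24.3812] v=[0.4561 -2.1729 2.8018 -1.0850]
Step 4: x=[7.3635 12.2392 19.2754 24.1221] v=[0.3260 -2.0893 2.7997 -1.0364]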